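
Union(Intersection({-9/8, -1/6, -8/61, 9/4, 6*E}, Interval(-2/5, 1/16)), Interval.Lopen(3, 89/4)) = Union({-1/6, -8/61}, Interval.Lopen(3, 89/4))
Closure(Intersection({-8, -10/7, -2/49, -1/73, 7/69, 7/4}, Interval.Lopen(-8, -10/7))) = {-10/7}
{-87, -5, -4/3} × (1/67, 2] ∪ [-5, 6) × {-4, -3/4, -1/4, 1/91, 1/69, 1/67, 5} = ({-87, -5, -4/3} × (1/67, 2]) ∪ ([-5, 6) × {-4, -3/4, -1/4, 1/91, 1/69, 1/67, 5})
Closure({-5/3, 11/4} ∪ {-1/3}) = {-5/3, -1/3, 11/4}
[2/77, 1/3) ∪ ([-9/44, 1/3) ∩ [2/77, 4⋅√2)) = [2/77, 1/3)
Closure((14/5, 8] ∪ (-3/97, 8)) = [-3/97, 8]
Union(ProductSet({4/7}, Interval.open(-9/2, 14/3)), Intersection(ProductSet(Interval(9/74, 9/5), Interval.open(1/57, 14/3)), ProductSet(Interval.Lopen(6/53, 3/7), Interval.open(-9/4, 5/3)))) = Union(ProductSet({4/7}, Interval.open(-9/2, 14/3)), ProductSet(Interval(9/74, 3/7), Interval.open(1/57, 5/3)))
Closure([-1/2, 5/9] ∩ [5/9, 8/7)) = {5/9}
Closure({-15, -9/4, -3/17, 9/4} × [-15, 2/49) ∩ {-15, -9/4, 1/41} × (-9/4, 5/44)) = {-15, -9/4} × [-9/4, 2/49]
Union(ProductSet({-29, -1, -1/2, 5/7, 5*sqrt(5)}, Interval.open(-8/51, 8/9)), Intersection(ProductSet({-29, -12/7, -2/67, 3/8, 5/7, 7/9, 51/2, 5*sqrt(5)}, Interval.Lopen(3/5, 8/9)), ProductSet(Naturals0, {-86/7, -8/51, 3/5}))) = ProductSet({-29, -1, -1/2, 5/7, 5*sqrt(5)}, Interval.open(-8/51, 8/9))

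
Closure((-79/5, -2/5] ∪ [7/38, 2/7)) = [-79/5, -2/5] ∪ [7/38, 2/7]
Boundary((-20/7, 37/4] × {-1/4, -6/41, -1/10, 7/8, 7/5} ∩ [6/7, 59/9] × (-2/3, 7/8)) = [6/7, 59/9] × {-1/4, -6/41, -1/10}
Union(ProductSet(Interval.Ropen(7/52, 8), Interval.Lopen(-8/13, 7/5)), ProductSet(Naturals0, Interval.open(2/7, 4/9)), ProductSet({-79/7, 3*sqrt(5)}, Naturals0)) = Union(ProductSet({-79/7, 3*sqrt(5)}, Naturals0), ProductSet(Interval.Ropen(7/52, 8), Interval.Lopen(-8/13, 7/5)), ProductSet(Naturals0, Interval.open(2/7, 4/9)))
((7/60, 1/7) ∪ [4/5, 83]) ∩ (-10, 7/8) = (7/60, 1/7) ∪ [4/5, 7/8)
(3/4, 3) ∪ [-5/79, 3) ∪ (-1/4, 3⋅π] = (-1/4, 3⋅π]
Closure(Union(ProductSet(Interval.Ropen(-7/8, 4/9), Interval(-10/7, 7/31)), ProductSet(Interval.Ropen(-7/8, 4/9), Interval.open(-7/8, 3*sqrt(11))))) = Union(ProductSet({-7/8, 4/9}, Interval(-10/7, 3*sqrt(11))), ProductSet(Interval(-7/8, 4/9), {-10/7, 3*sqrt(11)}), ProductSet(Interval.Ropen(-7/8, 4/9), Interval.Ropen(-10/7, 3*sqrt(11))))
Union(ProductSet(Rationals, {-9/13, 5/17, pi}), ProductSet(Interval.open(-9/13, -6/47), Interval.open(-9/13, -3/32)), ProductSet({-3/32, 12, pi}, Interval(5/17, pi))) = Union(ProductSet({-3/32, 12, pi}, Interval(5/17, pi)), ProductSet(Interval.open(-9/13, -6/47), Interval.open(-9/13, -3/32)), ProductSet(Rationals, {-9/13, 5/17, pi}))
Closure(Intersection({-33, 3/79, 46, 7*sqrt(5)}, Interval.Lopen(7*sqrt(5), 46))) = {46}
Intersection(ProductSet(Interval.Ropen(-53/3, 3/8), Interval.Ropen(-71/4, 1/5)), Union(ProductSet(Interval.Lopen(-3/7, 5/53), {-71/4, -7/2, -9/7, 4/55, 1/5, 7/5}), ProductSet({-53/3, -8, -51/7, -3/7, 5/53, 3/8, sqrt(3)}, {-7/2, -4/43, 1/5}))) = Union(ProductSet({-53/3, -8, -51/7, -3/7, 5/53}, {-7/2, -4/43}), ProductSet(Interval.Lopen(-3/7, 5/53), {-71/4, -7/2, -9/7, 4/55}))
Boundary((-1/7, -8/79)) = {-1/7, -8/79}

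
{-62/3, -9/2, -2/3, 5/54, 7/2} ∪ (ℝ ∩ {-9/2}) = {-62/3, -9/2, -2/3, 5/54, 7/2}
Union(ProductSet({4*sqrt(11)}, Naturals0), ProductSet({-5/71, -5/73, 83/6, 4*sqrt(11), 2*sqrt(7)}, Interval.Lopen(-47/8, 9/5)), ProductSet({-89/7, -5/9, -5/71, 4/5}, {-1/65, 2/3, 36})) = Union(ProductSet({4*sqrt(11)}, Naturals0), ProductSet({-89/7, -5/9, -5/71, 4/5}, {-1/65, 2/3, 36}), ProductSet({-5/71, -5/73, 83/6, 4*sqrt(11), 2*sqrt(7)}, Interval.Lopen(-47/8, 9/5)))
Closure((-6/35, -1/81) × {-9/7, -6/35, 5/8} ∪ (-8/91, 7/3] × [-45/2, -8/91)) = ([-6/35, -1/81] × {5/8}) ∪ ({-8/91, 7/3} × [-45/2, -8/91]) ∪ ([-8/91, 7/3] × {-45/2, -8/91}) ∪ ([-6/35, -1/81) × {-9/7, -6/35, 5/8}) ∪ ((-8/91, 7/3] × [-45/2, -8/91))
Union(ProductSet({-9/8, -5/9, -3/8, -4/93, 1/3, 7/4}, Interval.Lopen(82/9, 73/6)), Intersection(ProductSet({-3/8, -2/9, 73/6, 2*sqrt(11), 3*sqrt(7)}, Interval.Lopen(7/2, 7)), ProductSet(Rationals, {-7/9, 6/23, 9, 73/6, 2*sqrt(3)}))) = ProductSet({-9/8, -5/9, -3/8, -4/93, 1/3, 7/4}, Interval.Lopen(82/9, 73/6))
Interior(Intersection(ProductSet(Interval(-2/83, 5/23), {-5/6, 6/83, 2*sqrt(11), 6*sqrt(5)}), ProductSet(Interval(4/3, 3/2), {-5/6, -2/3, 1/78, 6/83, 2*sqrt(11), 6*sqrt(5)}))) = EmptySet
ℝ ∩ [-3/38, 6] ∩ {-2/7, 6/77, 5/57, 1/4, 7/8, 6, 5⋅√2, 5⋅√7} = {6/77, 5/57, 1/4, 7/8, 6}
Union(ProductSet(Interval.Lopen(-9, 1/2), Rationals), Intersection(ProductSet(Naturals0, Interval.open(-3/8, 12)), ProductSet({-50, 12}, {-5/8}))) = ProductSet(Interval.Lopen(-9, 1/2), Rationals)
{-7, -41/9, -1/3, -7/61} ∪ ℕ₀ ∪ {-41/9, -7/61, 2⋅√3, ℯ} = {-7, -41/9, -1/3, -7/61, 2⋅√3, ℯ} ∪ ℕ₀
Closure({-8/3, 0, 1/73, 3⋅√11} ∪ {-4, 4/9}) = {-4, -8/3, 0, 1/73, 4/9, 3⋅√11}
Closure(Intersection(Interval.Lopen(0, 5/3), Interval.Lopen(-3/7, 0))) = EmptySet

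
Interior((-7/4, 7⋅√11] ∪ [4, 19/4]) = (-7/4, 7⋅√11)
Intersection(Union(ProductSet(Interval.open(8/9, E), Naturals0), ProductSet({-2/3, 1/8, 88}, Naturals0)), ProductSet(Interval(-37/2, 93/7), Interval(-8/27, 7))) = ProductSet(Union({-2/3, 1/8}, Interval.open(8/9, E)), Range(0, 8, 1))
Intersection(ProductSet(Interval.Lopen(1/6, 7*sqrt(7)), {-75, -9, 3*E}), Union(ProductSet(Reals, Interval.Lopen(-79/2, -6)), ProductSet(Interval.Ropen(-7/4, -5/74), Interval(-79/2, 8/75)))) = ProductSet(Interval.Lopen(1/6, 7*sqrt(7)), {-9})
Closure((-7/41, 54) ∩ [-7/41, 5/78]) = [-7/41, 5/78]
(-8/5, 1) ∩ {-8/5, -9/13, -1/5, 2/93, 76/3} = {-9/13, -1/5, 2/93}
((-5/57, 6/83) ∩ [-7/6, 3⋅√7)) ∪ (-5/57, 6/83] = (-5/57, 6/83]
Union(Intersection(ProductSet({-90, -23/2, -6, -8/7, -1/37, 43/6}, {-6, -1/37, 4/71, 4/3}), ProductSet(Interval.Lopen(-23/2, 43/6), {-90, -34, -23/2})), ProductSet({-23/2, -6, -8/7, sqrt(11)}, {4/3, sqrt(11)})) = ProductSet({-23/2, -6, -8/7, sqrt(11)}, {4/3, sqrt(11)})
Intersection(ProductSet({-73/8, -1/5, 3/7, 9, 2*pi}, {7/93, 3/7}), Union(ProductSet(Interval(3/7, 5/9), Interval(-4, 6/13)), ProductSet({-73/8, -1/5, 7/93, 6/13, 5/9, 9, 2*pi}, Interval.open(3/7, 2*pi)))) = ProductSet({3/7}, {7/93, 3/7})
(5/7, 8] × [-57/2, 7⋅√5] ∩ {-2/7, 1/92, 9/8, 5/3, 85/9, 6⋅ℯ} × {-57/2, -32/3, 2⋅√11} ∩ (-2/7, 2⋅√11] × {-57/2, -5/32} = {9/8, 5/3} × {-57/2}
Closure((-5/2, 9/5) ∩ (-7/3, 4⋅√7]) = [-7/3, 9/5]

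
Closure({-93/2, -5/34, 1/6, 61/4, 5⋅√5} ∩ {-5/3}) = ∅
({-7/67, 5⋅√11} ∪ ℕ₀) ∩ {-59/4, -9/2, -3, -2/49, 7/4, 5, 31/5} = {5}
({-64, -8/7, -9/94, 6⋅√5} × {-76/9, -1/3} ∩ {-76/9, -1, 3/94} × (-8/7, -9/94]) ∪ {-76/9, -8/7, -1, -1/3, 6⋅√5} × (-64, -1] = {-76/9, -8/7, -1, -1/3, 6⋅√5} × (-64, -1]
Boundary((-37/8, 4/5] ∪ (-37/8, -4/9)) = {-37/8, 4/5}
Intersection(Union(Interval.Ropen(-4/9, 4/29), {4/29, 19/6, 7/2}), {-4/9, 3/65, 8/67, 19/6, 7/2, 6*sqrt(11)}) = {-4/9, 3/65, 8/67, 19/6, 7/2}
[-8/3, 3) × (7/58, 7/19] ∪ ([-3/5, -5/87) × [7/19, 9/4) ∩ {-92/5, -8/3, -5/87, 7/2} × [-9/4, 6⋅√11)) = [-8/3, 3) × (7/58, 7/19]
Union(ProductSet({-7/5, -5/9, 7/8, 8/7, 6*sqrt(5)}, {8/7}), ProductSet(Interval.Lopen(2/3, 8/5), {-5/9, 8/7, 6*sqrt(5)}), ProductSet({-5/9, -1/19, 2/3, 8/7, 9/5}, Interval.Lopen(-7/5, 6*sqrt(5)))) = Union(ProductSet({-7/5, -5/9, 7/8, 8/7, 6*sqrt(5)}, {8/7}), ProductSet({-5/9, -1/19, 2/3, 8/7, 9/5}, Interval.Lopen(-7/5, 6*sqrt(5))), ProductSet(Interval.Lopen(2/3, 8/5), {-5/9, 8/7, 6*sqrt(5)}))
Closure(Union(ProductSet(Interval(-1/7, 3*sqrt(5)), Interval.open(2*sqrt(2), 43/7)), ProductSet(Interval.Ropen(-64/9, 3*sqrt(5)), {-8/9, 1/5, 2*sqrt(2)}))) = Union(ProductSet(Interval(-64/9, 3*sqrt(5)), {-8/9, 1/5, 2*sqrt(2)}), ProductSet(Interval(-1/7, 3*sqrt(5)), Interval(2*sqrt(2), 43/7)))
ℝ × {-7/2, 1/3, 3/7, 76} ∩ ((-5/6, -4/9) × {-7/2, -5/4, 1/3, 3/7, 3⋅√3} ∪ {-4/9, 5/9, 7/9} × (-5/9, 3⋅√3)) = ({-4/9, 5/9, 7/9} × {1/3, 3/7}) ∪ ((-5/6, -4/9) × {-7/2, 1/3, 3/7})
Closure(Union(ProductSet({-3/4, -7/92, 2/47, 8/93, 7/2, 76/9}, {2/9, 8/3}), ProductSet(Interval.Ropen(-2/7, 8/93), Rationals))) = Union(ProductSet({-3/4, -7/92, 2/47, 8/93, 7/2, 76/9}, {2/9, 8/3}), ProductSet(Interval(-2/7, 8/93), Reals))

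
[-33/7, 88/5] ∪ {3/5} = [-33/7, 88/5]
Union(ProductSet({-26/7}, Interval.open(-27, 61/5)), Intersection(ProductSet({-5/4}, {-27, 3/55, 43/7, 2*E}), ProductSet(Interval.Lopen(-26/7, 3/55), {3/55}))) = Union(ProductSet({-26/7}, Interval.open(-27, 61/5)), ProductSet({-5/4}, {3/55}))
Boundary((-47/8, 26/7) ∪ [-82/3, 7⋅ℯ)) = {-82/3, 7⋅ℯ}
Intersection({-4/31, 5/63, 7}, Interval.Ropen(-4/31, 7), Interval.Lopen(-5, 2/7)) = {-4/31, 5/63}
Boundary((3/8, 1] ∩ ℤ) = {1}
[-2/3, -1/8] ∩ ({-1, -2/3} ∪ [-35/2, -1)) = {-2/3}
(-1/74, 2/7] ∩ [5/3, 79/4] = ∅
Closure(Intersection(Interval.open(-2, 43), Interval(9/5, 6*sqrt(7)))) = Interval(9/5, 6*sqrt(7))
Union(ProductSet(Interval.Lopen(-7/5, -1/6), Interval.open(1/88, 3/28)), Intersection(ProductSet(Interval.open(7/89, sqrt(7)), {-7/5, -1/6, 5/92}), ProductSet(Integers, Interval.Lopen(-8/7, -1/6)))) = Union(ProductSet(Interval.Lopen(-7/5, -1/6), Interval.open(1/88, 3/28)), ProductSet(Range(1, 3, 1), {-1/6}))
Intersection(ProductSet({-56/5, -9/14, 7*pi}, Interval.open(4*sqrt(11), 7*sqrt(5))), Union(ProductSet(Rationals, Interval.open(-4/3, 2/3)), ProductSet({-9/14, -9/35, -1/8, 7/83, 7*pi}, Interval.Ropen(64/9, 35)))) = ProductSet({-9/14, 7*pi}, Interval.open(4*sqrt(11), 7*sqrt(5)))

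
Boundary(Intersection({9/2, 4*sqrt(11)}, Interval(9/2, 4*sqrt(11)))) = {9/2, 4*sqrt(11)}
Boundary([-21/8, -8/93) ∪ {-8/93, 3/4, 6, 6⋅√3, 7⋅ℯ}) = {-21/8, -8/93, 3/4, 6, 6⋅√3, 7⋅ℯ}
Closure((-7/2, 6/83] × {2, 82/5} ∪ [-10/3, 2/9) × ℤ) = ([-10/3, 2/9] × ℤ) ∪ ([-7/2, 6/83] × {2, 82/5})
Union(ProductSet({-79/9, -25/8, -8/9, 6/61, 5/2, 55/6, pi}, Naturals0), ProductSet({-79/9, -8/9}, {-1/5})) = Union(ProductSet({-79/9, -8/9}, {-1/5}), ProductSet({-79/9, -25/8, -8/9, 6/61, 5/2, 55/6, pi}, Naturals0))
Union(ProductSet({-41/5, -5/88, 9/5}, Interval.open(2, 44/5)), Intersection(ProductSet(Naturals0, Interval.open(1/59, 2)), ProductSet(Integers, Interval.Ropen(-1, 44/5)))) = Union(ProductSet({-41/5, -5/88, 9/5}, Interval.open(2, 44/5)), ProductSet(Naturals0, Interval.open(1/59, 2)))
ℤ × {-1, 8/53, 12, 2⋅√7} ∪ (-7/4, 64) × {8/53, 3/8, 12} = ((-7/4, 64) × {8/53, 3/8, 12}) ∪ (ℤ × {-1, 8/53, 12, 2⋅√7})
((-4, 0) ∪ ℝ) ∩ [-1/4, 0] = [-1/4, 0]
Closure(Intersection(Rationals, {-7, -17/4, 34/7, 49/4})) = {-7, -17/4, 34/7, 49/4}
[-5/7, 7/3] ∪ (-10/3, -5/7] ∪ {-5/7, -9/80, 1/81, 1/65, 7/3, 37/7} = (-10/3, 7/3] ∪ {37/7}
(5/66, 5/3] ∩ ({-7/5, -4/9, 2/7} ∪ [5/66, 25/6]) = (5/66, 5/3]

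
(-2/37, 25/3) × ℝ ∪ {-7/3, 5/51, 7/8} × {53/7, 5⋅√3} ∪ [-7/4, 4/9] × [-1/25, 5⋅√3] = ((-2/37, 25/3) × ℝ) ∪ ({-7/3, 5/51, 7/8} × {53/7, 5⋅√3}) ∪ ([-7/4, 4/9] × [-1/25, 5⋅√3])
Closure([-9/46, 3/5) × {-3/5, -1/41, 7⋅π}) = [-9/46, 3/5] × {-3/5, -1/41, 7⋅π}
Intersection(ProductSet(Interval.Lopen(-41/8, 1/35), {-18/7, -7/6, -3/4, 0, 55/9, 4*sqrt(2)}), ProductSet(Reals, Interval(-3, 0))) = ProductSet(Interval.Lopen(-41/8, 1/35), {-18/7, -7/6, -3/4, 0})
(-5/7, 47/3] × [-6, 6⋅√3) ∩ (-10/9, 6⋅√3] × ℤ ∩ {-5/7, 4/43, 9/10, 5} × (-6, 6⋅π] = {4/43, 9/10, 5} × {-5, -4, …, 10}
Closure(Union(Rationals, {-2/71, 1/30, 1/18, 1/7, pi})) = Reals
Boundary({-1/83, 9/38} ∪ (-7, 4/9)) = {-7, 4/9}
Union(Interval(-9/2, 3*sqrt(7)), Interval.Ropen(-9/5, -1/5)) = Interval(-9/2, 3*sqrt(7))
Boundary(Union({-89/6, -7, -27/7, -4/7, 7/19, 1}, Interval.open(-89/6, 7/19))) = {-89/6, 7/19, 1}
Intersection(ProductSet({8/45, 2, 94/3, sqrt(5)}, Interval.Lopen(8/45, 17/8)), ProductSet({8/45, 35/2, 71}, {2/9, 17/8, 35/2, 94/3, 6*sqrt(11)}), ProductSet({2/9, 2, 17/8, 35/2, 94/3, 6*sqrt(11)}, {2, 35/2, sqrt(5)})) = EmptySet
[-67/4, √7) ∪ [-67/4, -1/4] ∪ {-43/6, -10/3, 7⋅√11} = [-67/4, √7) ∪ {7⋅√11}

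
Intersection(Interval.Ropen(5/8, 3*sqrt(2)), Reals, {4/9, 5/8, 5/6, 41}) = {5/8, 5/6}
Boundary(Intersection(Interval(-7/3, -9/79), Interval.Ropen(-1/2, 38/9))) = {-1/2, -9/79}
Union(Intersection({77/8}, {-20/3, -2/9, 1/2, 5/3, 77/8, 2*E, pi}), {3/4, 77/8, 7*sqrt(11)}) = {3/4, 77/8, 7*sqrt(11)}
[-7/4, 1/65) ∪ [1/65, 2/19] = [-7/4, 2/19]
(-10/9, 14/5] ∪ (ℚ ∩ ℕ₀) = (-10/9, 14/5] ∪ ℕ₀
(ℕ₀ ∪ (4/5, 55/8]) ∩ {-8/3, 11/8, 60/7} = {11/8}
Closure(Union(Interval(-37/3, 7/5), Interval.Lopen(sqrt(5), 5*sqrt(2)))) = Union(Interval(-37/3, 7/5), Interval(sqrt(5), 5*sqrt(2)))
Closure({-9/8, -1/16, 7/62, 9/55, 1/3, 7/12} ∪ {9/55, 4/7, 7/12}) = {-9/8, -1/16, 7/62, 9/55, 1/3, 4/7, 7/12}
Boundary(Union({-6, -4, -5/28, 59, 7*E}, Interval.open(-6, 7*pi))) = {-6, 59, 7*pi}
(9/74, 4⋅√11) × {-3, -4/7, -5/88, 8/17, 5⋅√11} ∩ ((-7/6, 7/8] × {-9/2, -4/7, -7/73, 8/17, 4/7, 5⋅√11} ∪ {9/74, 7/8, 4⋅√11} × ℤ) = ({7/8} × {-3}) ∪ ((9/74, 7/8] × {-4/7, 8/17, 5⋅√11})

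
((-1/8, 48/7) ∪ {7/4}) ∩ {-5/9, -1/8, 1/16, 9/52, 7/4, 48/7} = {1/16, 9/52, 7/4}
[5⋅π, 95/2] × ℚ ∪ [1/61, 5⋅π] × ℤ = ([1/61, 5⋅π] × ℤ) ∪ ([5⋅π, 95/2] × ℚ)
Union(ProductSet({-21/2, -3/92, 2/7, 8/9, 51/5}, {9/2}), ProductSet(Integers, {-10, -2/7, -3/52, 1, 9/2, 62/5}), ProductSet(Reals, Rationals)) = ProductSet(Reals, Rationals)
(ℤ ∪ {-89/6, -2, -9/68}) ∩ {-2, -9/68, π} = {-2, -9/68}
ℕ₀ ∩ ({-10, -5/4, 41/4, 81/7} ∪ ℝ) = ℕ₀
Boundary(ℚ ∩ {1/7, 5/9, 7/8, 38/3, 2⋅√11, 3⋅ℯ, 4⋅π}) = {1/7, 5/9, 7/8, 38/3}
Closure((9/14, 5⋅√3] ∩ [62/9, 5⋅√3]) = [62/9, 5⋅√3]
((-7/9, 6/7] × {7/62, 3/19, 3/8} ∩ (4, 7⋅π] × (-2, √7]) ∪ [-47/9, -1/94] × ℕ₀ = [-47/9, -1/94] × ℕ₀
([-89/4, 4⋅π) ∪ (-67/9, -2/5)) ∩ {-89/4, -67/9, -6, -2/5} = {-89/4, -67/9, -6, -2/5}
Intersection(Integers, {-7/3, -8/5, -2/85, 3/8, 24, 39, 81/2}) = {24, 39}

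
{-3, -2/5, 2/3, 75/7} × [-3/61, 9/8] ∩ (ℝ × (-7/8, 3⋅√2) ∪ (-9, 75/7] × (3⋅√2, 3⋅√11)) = {-3, -2/5, 2/3, 75/7} × [-3/61, 9/8]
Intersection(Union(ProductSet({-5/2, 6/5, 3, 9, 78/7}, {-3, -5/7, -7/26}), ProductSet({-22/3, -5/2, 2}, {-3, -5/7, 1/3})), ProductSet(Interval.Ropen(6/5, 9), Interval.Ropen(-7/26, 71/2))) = Union(ProductSet({2}, {1/3}), ProductSet({6/5, 3}, {-7/26}))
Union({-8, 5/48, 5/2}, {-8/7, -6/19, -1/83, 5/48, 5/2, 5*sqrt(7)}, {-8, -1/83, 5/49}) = {-8, -8/7, -6/19, -1/83, 5/49, 5/48, 5/2, 5*sqrt(7)}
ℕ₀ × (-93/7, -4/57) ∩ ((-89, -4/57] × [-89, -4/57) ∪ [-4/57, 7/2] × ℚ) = {0, 1, 2, 3} × (ℚ ∩ (-93/7, -4/57))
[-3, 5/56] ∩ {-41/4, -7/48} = {-7/48}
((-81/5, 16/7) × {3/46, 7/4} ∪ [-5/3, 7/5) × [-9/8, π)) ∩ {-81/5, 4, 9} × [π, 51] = ∅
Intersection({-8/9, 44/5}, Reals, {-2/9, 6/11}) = EmptySet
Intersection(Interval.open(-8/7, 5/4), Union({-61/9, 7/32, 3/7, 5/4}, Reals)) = Interval.open(-8/7, 5/4)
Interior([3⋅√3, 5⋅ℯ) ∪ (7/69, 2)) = (7/69, 2) ∪ (3⋅√3, 5⋅ℯ)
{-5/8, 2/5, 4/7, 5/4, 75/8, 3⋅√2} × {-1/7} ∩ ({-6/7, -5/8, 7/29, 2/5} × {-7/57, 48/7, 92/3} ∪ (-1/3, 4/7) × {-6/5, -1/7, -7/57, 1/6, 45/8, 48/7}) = {2/5} × {-1/7}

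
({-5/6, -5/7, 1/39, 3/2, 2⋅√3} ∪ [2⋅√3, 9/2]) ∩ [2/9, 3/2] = {3/2}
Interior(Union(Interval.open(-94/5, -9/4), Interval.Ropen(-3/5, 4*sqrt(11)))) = Union(Interval.open(-94/5, -9/4), Interval.open(-3/5, 4*sqrt(11)))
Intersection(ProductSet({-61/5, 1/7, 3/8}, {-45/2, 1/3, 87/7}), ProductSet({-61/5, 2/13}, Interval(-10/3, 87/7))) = ProductSet({-61/5}, {1/3, 87/7})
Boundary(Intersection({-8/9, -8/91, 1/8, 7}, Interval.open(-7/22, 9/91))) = {-8/91}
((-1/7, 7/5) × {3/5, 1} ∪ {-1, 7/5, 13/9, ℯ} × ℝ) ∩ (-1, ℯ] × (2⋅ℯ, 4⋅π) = {7/5, 13/9, ℯ} × (2⋅ℯ, 4⋅π)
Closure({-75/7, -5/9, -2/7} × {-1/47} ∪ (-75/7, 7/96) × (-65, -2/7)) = ({-75/7, -5/9, -2/7} × {-1/47}) ∪ ({-75/7, 7/96} × [-65, -2/7]) ∪ ([-75/7, 7/96] × {-65, -2/7}) ∪ ((-75/7, 7/96) × (-65, -2/7))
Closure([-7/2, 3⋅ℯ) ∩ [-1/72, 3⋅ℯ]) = [-1/72, 3⋅ℯ]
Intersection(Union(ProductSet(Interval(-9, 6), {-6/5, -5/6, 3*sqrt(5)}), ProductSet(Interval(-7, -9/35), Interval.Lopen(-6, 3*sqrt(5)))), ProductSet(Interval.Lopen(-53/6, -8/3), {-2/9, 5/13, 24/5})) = ProductSet(Interval(-7, -8/3), {-2/9, 5/13, 24/5})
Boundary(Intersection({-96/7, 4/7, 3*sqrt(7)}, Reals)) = {-96/7, 4/7, 3*sqrt(7)}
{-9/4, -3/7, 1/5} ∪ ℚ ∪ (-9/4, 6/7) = ℚ ∪ [-9/4, 6/7]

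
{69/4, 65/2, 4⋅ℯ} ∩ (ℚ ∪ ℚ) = {69/4, 65/2}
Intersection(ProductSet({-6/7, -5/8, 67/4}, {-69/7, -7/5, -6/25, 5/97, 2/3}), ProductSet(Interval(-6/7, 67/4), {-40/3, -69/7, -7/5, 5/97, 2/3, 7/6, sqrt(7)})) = ProductSet({-6/7, -5/8, 67/4}, {-69/7, -7/5, 5/97, 2/3})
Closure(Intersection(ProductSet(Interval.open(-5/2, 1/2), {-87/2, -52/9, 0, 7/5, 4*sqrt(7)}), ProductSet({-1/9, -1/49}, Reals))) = ProductSet({-1/9, -1/49}, {-87/2, -52/9, 0, 7/5, 4*sqrt(7)})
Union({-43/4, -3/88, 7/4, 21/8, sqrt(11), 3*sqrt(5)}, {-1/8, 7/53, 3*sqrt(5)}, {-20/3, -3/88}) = {-43/4, -20/3, -1/8, -3/88, 7/53, 7/4, 21/8, sqrt(11), 3*sqrt(5)}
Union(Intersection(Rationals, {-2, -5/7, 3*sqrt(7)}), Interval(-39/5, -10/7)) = Union({-5/7}, Interval(-39/5, -10/7))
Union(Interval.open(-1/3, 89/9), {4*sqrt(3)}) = Interval.open(-1/3, 89/9)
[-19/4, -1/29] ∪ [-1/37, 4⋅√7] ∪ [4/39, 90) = [-19/4, -1/29] ∪ [-1/37, 90)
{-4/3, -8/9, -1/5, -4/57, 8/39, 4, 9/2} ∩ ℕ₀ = {4}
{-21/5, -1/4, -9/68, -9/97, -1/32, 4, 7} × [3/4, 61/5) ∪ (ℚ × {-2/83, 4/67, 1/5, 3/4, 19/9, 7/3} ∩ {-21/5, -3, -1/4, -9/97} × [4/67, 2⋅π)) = ({-21/5, -3, -1/4, -9/97} × {4/67, 1/5, 3/4, 19/9, 7/3}) ∪ ({-21/5, -1/4, -9/68, -9/97, -1/32, 4, 7} × [3/4, 61/5))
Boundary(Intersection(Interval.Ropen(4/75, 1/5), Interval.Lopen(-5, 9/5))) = {4/75, 1/5}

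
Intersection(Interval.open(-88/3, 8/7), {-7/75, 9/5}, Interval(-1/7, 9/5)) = {-7/75}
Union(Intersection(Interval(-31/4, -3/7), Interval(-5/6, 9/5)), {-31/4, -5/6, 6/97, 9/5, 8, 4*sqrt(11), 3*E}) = Union({-31/4, 6/97, 9/5, 8, 4*sqrt(11), 3*E}, Interval(-5/6, -3/7))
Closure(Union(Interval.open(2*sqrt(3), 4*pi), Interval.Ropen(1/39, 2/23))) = Union(Interval(1/39, 2/23), Interval(2*sqrt(3), 4*pi))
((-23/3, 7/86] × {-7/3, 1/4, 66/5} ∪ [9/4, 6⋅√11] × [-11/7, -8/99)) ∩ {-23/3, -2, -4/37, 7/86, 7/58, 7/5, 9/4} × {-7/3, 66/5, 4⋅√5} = {-2, -4/37, 7/86} × {-7/3, 66/5}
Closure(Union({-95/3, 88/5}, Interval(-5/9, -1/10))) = Union({-95/3, 88/5}, Interval(-5/9, -1/10))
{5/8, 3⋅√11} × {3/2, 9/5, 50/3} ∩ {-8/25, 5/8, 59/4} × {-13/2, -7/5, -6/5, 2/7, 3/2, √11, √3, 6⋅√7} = {5/8} × {3/2}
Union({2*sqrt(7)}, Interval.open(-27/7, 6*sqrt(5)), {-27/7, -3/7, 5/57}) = Interval.Ropen(-27/7, 6*sqrt(5))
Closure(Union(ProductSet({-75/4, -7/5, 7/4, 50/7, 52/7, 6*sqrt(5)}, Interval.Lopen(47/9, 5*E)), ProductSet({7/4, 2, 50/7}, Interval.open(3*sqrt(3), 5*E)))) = Union(ProductSet({7/4, 2, 50/7}, Interval(3*sqrt(3), 5*E)), ProductSet({-75/4, -7/5, 7/4, 50/7, 52/7, 6*sqrt(5)}, Interval(47/9, 5*E)))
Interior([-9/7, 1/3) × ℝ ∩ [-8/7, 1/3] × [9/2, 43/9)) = (-8/7, 1/3) × (9/2, 43/9)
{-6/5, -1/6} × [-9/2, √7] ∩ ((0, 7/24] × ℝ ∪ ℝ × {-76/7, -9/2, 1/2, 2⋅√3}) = {-6/5, -1/6} × {-9/2, 1/2}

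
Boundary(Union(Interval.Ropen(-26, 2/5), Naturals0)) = Union(Complement(Naturals0, Interval.open(-26, 2/5)), {-26, 2/5})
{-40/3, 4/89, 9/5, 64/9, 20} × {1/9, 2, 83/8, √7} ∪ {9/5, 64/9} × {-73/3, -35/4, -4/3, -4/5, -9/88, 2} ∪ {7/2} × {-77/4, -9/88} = ({7/2} × {-77/4, -9/88}) ∪ ({9/5, 64/9} × {-73/3, -35/4, -4/3, -4/5, -9/88, 2}) ∪ ({-40/3, 4/89, 9/5, 64/9, 20} × {1/9, 2, 83/8, √7})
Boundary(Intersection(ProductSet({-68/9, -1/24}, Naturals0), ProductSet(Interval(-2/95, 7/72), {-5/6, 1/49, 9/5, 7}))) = EmptySet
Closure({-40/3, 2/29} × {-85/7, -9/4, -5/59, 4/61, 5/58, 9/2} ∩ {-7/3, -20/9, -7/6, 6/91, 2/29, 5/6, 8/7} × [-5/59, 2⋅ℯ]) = {2/29} × {-5/59, 4/61, 5/58, 9/2}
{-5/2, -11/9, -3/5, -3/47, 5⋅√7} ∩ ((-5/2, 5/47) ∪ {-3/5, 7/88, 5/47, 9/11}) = {-11/9, -3/5, -3/47}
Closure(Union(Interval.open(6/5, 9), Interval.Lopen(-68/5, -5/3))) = Union(Interval(-68/5, -5/3), Interval(6/5, 9))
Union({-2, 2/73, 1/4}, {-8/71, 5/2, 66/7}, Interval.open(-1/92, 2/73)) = Union({-2, -8/71, 1/4, 5/2, 66/7}, Interval.Lopen(-1/92, 2/73))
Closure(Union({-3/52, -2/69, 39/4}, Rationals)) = Reals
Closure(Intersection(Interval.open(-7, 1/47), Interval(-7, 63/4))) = Interval(-7, 1/47)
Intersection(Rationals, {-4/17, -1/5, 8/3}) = {-4/17, -1/5, 8/3}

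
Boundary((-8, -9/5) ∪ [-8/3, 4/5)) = {-8, 4/5}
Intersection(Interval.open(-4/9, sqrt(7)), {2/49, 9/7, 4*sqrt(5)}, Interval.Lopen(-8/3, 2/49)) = {2/49}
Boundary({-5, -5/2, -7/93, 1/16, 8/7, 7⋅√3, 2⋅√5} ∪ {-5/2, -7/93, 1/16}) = {-5, -5/2, -7/93, 1/16, 8/7, 7⋅√3, 2⋅√5}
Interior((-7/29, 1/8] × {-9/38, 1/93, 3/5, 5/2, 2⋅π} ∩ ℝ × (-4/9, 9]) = ∅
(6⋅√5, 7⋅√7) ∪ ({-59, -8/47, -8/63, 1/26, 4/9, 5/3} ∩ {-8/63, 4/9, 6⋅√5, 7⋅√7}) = {-8/63, 4/9} ∪ (6⋅√5, 7⋅√7)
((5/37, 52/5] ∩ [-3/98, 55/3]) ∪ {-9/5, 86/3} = {-9/5, 86/3} ∪ (5/37, 52/5]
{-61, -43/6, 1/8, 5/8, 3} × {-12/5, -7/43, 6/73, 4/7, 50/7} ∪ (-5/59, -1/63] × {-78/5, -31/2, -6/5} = ((-5/59, -1/63] × {-78/5, -31/2, -6/5}) ∪ ({-61, -43/6, 1/8, 5/8, 3} × {-12/5, -7/43, 6/73, 4/7, 50/7})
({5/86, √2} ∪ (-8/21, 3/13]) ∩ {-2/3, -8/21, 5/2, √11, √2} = {√2}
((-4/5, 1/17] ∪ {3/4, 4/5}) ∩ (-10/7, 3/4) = (-4/5, 1/17]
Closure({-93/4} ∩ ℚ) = {-93/4}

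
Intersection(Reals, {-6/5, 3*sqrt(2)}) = {-6/5, 3*sqrt(2)}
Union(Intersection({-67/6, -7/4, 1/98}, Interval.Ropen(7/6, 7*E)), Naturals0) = Naturals0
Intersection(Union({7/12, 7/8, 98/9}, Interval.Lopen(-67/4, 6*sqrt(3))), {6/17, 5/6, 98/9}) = {6/17, 5/6, 98/9}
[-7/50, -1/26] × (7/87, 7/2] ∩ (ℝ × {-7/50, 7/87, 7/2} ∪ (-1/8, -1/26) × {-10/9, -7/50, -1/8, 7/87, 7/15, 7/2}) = ([-7/50, -1/26] × {7/2}) ∪ ((-1/8, -1/26) × {7/15, 7/2})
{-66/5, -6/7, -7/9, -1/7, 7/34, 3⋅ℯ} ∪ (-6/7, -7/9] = {-66/5, -1/7, 7/34, 3⋅ℯ} ∪ [-6/7, -7/9]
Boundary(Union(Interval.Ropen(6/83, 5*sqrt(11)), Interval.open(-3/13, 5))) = {-3/13, 5*sqrt(11)}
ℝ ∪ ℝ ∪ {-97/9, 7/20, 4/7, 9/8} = ℝ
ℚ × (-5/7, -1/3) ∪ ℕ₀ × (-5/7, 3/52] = (ℕ₀ × (-5/7, 3/52]) ∪ (ℚ × (-5/7, -1/3))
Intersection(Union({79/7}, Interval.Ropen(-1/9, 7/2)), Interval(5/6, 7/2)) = Interval.Ropen(5/6, 7/2)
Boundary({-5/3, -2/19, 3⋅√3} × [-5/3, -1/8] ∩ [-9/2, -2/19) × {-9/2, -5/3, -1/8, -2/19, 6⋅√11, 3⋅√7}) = {-5/3} × {-5/3, -1/8}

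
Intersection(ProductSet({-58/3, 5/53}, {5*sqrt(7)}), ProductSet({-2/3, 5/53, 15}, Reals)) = ProductSet({5/53}, {5*sqrt(7)})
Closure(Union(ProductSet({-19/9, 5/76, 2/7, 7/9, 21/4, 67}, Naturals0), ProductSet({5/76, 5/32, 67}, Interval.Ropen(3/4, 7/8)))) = Union(ProductSet({5/76, 5/32, 67}, Interval(3/4, 7/8)), ProductSet({-19/9, 5/76, 2/7, 7/9, 21/4, 67}, Naturals0))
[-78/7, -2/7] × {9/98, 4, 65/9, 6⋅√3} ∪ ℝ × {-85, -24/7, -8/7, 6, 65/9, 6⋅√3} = (ℝ × {-85, -24/7, -8/7, 6, 65/9, 6⋅√3}) ∪ ([-78/7, -2/7] × {9/98, 4, 65/9, 6⋅√3})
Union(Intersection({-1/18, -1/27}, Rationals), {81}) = {-1/18, -1/27, 81}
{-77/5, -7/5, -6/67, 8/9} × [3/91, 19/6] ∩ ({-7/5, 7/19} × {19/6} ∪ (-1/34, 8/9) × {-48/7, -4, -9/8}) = {-7/5} × {19/6}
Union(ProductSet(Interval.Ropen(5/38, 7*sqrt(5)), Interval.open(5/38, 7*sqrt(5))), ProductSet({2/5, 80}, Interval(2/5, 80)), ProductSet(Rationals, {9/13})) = Union(ProductSet({2/5, 80}, Interval(2/5, 80)), ProductSet(Interval.Ropen(5/38, 7*sqrt(5)), Interval.open(5/38, 7*sqrt(5))), ProductSet(Rationals, {9/13}))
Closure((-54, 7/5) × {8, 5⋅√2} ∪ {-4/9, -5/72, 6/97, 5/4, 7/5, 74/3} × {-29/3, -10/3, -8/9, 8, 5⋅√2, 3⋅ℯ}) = ([-54, 7/5] × {8, 5⋅√2}) ∪ ({-4/9, -5/72, 6/97, 5/4, 7/5, 74/3} × {-29/3, -10/3, -8/9, 8, 5⋅√2, 3⋅ℯ})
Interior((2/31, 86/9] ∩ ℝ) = (2/31, 86/9)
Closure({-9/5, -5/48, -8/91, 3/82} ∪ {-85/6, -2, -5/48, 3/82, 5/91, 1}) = {-85/6, -2, -9/5, -5/48, -8/91, 3/82, 5/91, 1}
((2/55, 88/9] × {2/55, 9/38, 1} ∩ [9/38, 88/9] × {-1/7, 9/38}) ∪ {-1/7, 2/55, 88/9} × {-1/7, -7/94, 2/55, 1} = ([9/38, 88/9] × {9/38}) ∪ ({-1/7, 2/55, 88/9} × {-1/7, -7/94, 2/55, 1})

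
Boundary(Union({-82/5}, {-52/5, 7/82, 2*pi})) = {-82/5, -52/5, 7/82, 2*pi}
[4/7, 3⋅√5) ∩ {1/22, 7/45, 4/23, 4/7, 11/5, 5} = {4/7, 11/5, 5}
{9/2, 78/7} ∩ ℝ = {9/2, 78/7}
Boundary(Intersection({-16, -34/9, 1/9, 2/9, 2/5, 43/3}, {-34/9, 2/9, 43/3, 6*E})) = {-34/9, 2/9, 43/3}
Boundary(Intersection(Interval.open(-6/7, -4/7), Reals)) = {-6/7, -4/7}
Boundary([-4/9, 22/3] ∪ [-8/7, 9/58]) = {-8/7, 22/3}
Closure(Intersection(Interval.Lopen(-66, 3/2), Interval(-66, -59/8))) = Interval(-66, -59/8)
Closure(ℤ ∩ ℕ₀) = ℕ₀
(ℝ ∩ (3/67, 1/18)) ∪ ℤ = ℤ ∪ (3/67, 1/18)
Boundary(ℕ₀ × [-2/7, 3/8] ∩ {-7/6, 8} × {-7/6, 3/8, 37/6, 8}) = {8} × {3/8}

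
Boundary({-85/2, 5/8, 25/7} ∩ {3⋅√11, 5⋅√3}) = ∅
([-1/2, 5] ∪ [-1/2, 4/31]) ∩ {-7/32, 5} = {-7/32, 5}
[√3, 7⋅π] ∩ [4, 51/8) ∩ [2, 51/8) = [4, 51/8)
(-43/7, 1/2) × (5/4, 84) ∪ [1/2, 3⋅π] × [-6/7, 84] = ((-43/7, 1/2) × (5/4, 84)) ∪ ([1/2, 3⋅π] × [-6/7, 84])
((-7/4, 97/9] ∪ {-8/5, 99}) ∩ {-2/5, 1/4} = {-2/5, 1/4}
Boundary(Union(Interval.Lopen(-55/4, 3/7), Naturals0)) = Union(Complement(Naturals0, Interval.open(-55/4, 3/7)), {-55/4, 3/7})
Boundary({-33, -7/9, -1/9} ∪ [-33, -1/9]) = {-33, -1/9}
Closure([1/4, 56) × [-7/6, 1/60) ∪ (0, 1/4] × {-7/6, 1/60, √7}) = ({1/4, 56} × [-7/6, 1/60]) ∪ ([1/4, 56] × {-7/6, 1/60}) ∪ ([1/4, 56) × [-7/6, 1/60)) ∪ ([0, 1/4] × {-7/6, 1/60, √7})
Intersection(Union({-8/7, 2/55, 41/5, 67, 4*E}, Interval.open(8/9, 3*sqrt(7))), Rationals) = Union({-8/7, 2/55, 41/5, 67}, Intersection(Interval.open(8/9, 3*sqrt(7)), Rationals))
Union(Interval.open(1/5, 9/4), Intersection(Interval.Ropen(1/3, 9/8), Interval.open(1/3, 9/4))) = Interval.open(1/5, 9/4)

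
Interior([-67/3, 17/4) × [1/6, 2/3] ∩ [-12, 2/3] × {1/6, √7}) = ∅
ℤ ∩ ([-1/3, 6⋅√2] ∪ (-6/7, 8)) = {0, 1, …, 8}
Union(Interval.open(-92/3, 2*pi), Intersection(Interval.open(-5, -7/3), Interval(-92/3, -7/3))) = Interval.open(-92/3, 2*pi)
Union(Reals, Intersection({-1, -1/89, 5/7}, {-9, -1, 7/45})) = Reals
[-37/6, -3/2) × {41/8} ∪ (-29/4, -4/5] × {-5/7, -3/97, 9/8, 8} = ([-37/6, -3/2) × {41/8}) ∪ ((-29/4, -4/5] × {-5/7, -3/97, 9/8, 8})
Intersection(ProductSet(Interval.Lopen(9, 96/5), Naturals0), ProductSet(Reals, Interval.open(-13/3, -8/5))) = EmptySet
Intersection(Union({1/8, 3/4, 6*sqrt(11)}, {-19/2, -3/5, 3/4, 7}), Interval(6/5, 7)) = {7}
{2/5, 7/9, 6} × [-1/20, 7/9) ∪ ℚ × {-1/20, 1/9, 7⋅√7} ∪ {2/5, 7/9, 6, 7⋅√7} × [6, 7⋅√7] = ({2/5, 7/9, 6} × [-1/20, 7/9)) ∪ (ℚ × {-1/20, 1/9, 7⋅√7}) ∪ ({2/5, 7/9, 6, 7⋅√7} × [6, 7⋅√7])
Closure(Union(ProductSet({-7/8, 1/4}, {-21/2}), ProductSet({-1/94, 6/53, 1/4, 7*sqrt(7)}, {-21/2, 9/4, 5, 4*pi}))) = Union(ProductSet({-7/8, 1/4}, {-21/2}), ProductSet({-1/94, 6/53, 1/4, 7*sqrt(7)}, {-21/2, 9/4, 5, 4*pi}))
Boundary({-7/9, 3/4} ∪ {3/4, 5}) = {-7/9, 3/4, 5}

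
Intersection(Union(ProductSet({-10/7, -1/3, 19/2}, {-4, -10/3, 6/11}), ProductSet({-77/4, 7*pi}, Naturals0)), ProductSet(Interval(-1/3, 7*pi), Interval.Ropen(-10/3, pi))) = Union(ProductSet({7*pi}, Range(0, 4, 1)), ProductSet({-1/3, 19/2}, {-10/3, 6/11}))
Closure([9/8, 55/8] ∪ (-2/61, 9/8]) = [-2/61, 55/8]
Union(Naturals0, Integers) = Integers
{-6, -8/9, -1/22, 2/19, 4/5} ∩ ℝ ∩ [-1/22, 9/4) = {-1/22, 2/19, 4/5}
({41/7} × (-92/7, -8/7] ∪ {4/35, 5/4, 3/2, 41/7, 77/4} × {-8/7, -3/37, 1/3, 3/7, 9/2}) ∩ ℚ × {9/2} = {4/35, 5/4, 3/2, 41/7, 77/4} × {9/2}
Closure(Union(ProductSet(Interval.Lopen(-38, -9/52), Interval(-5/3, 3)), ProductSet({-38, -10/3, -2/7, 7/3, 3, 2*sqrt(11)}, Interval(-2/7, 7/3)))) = Union(ProductSet({-38, -10/3, -2/7, 7/3, 3, 2*sqrt(11)}, Interval(-2/7, 7/3)), ProductSet(Interval(-38, -9/52), Interval(-5/3, 3)))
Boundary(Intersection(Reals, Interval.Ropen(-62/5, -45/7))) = {-62/5, -45/7}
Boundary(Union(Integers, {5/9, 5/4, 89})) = Union({5/9, 5/4}, Integers)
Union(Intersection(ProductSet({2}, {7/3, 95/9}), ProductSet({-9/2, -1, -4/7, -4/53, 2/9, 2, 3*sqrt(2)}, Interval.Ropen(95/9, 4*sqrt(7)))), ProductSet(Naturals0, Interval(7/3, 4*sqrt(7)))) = ProductSet(Naturals0, Interval(7/3, 4*sqrt(7)))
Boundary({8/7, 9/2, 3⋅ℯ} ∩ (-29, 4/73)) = ∅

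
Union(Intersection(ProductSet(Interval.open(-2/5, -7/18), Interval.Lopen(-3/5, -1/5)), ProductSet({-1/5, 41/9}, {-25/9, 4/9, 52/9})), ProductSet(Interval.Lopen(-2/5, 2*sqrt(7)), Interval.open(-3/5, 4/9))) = ProductSet(Interval.Lopen(-2/5, 2*sqrt(7)), Interval.open(-3/5, 4/9))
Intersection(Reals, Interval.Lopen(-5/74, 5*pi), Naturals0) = Range(0, 16, 1)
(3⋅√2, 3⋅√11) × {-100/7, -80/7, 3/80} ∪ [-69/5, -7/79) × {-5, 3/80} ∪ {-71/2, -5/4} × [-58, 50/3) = ({-71/2, -5/4} × [-58, 50/3)) ∪ ([-69/5, -7/79) × {-5, 3/80}) ∪ ((3⋅√2, 3⋅√11) × {-100/7, -80/7, 3/80})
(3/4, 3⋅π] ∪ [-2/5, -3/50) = [-2/5, -3/50) ∪ (3/4, 3⋅π]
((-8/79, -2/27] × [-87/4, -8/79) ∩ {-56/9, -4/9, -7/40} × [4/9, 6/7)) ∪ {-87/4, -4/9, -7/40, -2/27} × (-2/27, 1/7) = {-87/4, -4/9, -7/40, -2/27} × (-2/27, 1/7)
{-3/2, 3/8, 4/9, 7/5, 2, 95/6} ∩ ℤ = {2}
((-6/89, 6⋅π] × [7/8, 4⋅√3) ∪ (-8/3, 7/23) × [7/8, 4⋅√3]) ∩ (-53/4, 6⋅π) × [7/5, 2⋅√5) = (-8/3, 6⋅π) × [7/5, 2⋅√5)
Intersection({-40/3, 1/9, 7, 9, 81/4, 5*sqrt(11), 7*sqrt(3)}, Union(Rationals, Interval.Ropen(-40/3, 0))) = {-40/3, 1/9, 7, 9, 81/4}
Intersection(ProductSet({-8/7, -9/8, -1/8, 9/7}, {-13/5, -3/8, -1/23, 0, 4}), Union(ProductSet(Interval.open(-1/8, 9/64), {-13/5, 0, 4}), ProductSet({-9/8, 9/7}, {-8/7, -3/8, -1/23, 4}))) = ProductSet({-9/8, 9/7}, {-3/8, -1/23, 4})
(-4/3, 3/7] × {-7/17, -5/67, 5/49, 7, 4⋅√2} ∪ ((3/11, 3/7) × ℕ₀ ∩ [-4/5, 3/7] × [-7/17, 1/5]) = ((3/11, 3/7) × {0}) ∪ ((-4/3, 3/7] × {-7/17, -5/67, 5/49, 7, 4⋅√2})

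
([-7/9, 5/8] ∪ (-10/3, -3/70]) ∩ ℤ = {-3, -2, -1, 0}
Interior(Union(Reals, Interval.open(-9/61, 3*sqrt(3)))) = Interval(-oo, oo)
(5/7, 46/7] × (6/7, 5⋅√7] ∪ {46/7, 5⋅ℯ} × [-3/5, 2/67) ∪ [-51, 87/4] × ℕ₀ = ([-51, 87/4] × ℕ₀) ∪ ({46/7, 5⋅ℯ} × [-3/5, 2/67)) ∪ ((5/7, 46/7] × (6/7, 5⋅√7])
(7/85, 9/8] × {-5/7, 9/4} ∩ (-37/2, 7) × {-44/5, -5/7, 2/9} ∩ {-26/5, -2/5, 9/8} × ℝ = {9/8} × {-5/7}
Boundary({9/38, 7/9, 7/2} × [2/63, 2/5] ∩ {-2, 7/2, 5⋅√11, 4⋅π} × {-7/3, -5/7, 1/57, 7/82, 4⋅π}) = {7/2} × {7/82}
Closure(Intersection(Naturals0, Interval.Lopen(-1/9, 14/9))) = Range(0, 2, 1)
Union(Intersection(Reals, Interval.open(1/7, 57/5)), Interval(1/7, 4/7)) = Interval.Ropen(1/7, 57/5)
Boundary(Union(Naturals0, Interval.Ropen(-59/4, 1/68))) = Union(Complement(Naturals0, Interval.open(-59/4, 1/68)), {-59/4, 1/68})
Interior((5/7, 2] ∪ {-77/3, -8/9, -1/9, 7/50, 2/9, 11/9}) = (5/7, 2)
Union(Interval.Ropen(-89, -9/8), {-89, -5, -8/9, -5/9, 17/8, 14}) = Union({-8/9, -5/9, 17/8, 14}, Interval.Ropen(-89, -9/8))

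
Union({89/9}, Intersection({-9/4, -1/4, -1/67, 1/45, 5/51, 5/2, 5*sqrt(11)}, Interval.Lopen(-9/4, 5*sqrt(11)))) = {-1/4, -1/67, 1/45, 5/51, 5/2, 89/9, 5*sqrt(11)}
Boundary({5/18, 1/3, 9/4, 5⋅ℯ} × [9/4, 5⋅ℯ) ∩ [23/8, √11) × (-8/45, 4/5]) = ∅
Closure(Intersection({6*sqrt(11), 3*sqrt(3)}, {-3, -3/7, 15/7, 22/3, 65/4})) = EmptySet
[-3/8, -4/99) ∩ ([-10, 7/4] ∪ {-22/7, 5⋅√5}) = [-3/8, -4/99)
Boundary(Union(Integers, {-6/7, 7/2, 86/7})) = Union({-6/7, 7/2, 86/7}, Integers)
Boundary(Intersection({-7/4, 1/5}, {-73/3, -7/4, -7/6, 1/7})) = {-7/4}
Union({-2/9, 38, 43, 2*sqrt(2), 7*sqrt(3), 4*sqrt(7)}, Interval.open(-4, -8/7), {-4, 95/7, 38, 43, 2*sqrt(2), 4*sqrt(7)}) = Union({-2/9, 95/7, 38, 43, 2*sqrt(2), 7*sqrt(3), 4*sqrt(7)}, Interval.Ropen(-4, -8/7))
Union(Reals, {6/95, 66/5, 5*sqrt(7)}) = Reals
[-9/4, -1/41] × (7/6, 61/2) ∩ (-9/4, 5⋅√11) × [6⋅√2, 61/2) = (-9/4, -1/41] × [6⋅√2, 61/2)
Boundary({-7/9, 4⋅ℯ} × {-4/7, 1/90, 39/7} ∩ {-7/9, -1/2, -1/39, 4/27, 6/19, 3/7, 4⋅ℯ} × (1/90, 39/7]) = {-7/9, 4⋅ℯ} × {39/7}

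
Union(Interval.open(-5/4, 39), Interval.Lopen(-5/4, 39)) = Interval.Lopen(-5/4, 39)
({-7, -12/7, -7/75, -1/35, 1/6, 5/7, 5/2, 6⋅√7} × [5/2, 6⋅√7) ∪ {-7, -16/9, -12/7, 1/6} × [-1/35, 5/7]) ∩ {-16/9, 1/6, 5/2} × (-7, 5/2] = ({1/6, 5/2} × {5/2}) ∪ ({-16/9, 1/6} × [-1/35, 5/7])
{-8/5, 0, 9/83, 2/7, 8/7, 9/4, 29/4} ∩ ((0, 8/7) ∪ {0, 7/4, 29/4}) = {0, 9/83, 2/7, 29/4}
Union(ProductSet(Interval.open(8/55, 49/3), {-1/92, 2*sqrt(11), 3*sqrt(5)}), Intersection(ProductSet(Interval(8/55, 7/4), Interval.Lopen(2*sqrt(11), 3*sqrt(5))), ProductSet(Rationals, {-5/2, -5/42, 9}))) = ProductSet(Interval.open(8/55, 49/3), {-1/92, 2*sqrt(11), 3*sqrt(5)})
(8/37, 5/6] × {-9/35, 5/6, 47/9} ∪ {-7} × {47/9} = ({-7} × {47/9}) ∪ ((8/37, 5/6] × {-9/35, 5/6, 47/9})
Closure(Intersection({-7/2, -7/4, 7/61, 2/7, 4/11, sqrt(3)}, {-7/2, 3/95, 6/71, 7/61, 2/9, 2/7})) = {-7/2, 7/61, 2/7}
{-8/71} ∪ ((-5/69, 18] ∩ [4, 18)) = {-8/71} ∪ [4, 18)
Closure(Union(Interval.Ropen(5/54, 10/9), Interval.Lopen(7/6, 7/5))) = Union(Interval(5/54, 10/9), Interval(7/6, 7/5))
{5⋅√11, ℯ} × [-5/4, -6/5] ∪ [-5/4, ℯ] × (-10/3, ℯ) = ([-5/4, ℯ] × (-10/3, ℯ)) ∪ ({5⋅√11, ℯ} × [-5/4, -6/5])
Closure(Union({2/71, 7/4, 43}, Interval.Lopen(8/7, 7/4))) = Union({2/71, 43}, Interval(8/7, 7/4))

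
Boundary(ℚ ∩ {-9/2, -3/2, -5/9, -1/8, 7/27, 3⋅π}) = {-9/2, -3/2, -5/9, -1/8, 7/27}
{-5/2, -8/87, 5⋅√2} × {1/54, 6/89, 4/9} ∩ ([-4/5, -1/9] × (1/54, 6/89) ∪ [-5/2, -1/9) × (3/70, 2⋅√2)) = {-5/2} × {6/89, 4/9}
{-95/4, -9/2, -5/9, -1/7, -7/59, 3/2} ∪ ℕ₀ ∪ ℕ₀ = {-95/4, -9/2, -5/9, -1/7, -7/59, 3/2} ∪ ℕ₀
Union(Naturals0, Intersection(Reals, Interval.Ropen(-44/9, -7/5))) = Union(Interval.Ropen(-44/9, -7/5), Naturals0)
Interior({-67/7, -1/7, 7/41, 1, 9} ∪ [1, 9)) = (1, 9)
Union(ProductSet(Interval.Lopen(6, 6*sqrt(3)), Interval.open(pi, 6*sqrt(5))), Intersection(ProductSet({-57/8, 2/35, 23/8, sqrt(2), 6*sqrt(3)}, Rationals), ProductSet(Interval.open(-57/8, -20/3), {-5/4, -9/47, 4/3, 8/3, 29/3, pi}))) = ProductSet(Interval.Lopen(6, 6*sqrt(3)), Interval.open(pi, 6*sqrt(5)))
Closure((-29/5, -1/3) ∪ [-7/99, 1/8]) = [-29/5, -1/3] ∪ [-7/99, 1/8]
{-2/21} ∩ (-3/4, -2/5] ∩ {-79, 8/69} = ∅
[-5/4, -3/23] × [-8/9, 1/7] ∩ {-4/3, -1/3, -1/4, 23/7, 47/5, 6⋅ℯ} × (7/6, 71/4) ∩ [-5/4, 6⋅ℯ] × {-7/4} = ∅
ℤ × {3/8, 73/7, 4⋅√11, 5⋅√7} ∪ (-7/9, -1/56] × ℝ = ((-7/9, -1/56] × ℝ) ∪ (ℤ × {3/8, 73/7, 4⋅√11, 5⋅√7})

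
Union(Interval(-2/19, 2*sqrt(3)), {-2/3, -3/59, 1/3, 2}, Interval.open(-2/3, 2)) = Interval(-2/3, 2*sqrt(3))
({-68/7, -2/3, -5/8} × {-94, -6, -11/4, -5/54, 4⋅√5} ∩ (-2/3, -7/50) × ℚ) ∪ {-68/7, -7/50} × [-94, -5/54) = ({-5/8} × {-94, -6, -11/4, -5/54}) ∪ ({-68/7, -7/50} × [-94, -5/54))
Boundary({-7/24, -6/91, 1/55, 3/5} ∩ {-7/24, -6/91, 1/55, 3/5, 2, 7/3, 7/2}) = {-7/24, -6/91, 1/55, 3/5}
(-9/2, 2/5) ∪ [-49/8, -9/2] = [-49/8, 2/5)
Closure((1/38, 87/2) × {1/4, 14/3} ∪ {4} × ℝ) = ({4} × ℝ) ∪ ([1/38, 87/2] × {1/4, 14/3})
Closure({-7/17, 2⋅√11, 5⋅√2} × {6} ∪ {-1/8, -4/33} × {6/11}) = ({-1/8, -4/33} × {6/11}) ∪ ({-7/17, 2⋅√11, 5⋅√2} × {6})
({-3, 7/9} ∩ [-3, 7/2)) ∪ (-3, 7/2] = [-3, 7/2]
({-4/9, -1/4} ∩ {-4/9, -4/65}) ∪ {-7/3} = {-7/3, -4/9}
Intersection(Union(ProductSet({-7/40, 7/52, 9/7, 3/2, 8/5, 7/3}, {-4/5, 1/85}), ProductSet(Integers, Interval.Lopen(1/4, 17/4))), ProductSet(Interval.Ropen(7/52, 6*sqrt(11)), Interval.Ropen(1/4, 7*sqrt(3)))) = ProductSet(Range(1, 20, 1), Interval.Lopen(1/4, 17/4))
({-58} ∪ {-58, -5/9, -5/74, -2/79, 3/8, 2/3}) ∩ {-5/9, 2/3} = {-5/9, 2/3}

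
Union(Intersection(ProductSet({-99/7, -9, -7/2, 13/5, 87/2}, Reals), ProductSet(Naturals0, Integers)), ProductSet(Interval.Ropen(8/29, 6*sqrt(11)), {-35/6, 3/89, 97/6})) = ProductSet(Interval.Ropen(8/29, 6*sqrt(11)), {-35/6, 3/89, 97/6})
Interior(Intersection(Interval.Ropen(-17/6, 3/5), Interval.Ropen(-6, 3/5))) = Interval.open(-17/6, 3/5)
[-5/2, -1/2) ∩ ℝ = [-5/2, -1/2)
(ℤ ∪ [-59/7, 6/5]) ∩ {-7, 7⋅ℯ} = {-7}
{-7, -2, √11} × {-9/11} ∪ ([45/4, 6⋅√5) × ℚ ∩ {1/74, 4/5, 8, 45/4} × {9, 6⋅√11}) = ({45/4} × {9}) ∪ ({-7, -2, √11} × {-9/11})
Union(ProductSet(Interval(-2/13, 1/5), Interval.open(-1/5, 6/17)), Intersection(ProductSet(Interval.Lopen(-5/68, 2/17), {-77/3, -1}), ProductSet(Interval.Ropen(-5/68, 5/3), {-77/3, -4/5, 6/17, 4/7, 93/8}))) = Union(ProductSet(Interval(-2/13, 1/5), Interval.open(-1/5, 6/17)), ProductSet(Interval.Lopen(-5/68, 2/17), {-77/3}))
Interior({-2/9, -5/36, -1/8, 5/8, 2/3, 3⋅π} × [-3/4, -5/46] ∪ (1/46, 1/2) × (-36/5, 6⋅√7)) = (1/46, 1/2) × (-36/5, 6⋅√7)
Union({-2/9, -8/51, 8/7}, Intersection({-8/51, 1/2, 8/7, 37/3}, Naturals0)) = {-2/9, -8/51, 8/7}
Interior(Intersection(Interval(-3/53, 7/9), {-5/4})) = EmptySet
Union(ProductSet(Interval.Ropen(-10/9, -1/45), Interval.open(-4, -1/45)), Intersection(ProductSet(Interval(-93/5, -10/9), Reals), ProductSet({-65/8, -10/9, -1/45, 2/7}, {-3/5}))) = Union(ProductSet({-65/8, -10/9}, {-3/5}), ProductSet(Interval.Ropen(-10/9, -1/45), Interval.open(-4, -1/45)))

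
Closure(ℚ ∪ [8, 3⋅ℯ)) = ℚ ∪ (-∞, ∞)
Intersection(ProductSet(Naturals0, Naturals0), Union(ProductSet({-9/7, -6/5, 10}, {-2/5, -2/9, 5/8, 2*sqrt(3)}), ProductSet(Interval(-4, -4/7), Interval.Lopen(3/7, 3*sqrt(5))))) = EmptySet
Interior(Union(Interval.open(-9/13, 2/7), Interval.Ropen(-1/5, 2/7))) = Interval.open(-9/13, 2/7)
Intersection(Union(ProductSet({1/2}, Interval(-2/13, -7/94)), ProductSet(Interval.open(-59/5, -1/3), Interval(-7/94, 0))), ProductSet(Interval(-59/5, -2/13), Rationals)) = ProductSet(Interval.open(-59/5, -1/3), Intersection(Interval(-7/94, 0), Rationals))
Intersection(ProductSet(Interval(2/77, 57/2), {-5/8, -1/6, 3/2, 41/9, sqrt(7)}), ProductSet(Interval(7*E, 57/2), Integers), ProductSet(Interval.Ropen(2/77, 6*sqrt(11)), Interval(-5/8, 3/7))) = EmptySet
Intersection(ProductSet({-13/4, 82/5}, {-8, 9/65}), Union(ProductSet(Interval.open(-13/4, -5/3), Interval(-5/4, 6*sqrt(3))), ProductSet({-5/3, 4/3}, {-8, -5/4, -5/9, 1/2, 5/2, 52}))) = EmptySet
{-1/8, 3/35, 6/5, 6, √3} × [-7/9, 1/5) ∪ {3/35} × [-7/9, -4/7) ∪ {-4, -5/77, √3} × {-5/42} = ({-4, -5/77, √3} × {-5/42}) ∪ ({-1/8, 3/35, 6/5, 6, √3} × [-7/9, 1/5))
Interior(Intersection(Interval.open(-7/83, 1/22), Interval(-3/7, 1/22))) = Interval.open(-7/83, 1/22)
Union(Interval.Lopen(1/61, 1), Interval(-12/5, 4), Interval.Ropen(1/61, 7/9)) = Interval(-12/5, 4)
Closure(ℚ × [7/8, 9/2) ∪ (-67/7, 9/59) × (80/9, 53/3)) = (ℚ × [7/8, 9/2)) ∪ ({-67/7, 9/59} × [80/9, 53/3]) ∪ ([-67/7, 9/59] × {80/9, 53/3}) ∪ ((-67/7, 9/59) × (80/9, 53/3)) ∪ ((-∞, ∞) × [7/8, 9/2])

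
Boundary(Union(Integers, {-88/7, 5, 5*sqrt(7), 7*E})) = Union({-88/7, 5*sqrt(7), 7*E}, Integers)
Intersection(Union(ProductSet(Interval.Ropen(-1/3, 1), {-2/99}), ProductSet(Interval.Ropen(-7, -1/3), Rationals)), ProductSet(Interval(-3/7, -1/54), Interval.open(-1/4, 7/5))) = Union(ProductSet(Interval.Ropen(-3/7, -1/3), Intersection(Interval.open(-1/4, 7/5), Rationals)), ProductSet(Interval(-1/3, -1/54), {-2/99}))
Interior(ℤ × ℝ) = ∅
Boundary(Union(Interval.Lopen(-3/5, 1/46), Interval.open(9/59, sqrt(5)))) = {-3/5, 1/46, 9/59, sqrt(5)}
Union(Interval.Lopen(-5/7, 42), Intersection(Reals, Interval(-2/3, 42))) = Interval.Lopen(-5/7, 42)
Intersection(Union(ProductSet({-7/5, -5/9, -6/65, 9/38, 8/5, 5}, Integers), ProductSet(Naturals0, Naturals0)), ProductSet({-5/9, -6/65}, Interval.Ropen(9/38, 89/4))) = ProductSet({-5/9, -6/65}, Range(1, 23, 1))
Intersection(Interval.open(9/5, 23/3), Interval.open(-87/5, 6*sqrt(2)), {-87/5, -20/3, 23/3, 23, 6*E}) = EmptySet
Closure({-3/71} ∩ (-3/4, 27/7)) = {-3/71}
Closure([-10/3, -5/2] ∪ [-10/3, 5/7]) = [-10/3, 5/7]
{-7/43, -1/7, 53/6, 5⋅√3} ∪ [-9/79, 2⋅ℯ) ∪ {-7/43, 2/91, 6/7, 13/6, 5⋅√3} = {-7/43, -1/7, 53/6, 5⋅√3} ∪ [-9/79, 2⋅ℯ)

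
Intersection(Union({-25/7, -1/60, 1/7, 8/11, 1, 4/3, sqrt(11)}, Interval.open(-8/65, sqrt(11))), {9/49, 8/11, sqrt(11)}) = {9/49, 8/11, sqrt(11)}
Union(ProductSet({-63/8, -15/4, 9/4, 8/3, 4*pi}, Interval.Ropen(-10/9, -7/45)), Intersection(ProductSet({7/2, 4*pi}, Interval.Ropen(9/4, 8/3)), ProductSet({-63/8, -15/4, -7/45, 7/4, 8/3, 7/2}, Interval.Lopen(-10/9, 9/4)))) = Union(ProductSet({7/2}, {9/4}), ProductSet({-63/8, -15/4, 9/4, 8/3, 4*pi}, Interval.Ropen(-10/9, -7/45)))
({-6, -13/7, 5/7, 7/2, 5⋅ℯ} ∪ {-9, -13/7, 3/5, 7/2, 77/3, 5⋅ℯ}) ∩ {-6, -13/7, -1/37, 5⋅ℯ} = {-6, -13/7, 5⋅ℯ}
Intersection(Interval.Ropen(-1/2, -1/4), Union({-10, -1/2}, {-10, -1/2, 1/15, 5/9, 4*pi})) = {-1/2}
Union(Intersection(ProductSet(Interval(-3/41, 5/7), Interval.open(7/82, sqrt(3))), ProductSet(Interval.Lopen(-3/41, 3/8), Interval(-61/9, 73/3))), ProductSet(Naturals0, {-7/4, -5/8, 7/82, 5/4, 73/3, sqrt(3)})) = Union(ProductSet(Interval.Lopen(-3/41, 3/8), Interval.open(7/82, sqrt(3))), ProductSet(Naturals0, {-7/4, -5/8, 7/82, 5/4, 73/3, sqrt(3)}))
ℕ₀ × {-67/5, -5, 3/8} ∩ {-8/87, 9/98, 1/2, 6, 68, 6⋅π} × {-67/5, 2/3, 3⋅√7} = {6, 68} × {-67/5}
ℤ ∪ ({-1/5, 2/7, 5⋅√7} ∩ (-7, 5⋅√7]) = ℤ ∪ {-1/5, 2/7, 5⋅√7}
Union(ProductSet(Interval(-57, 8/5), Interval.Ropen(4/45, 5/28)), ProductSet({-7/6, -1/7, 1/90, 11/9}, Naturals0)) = Union(ProductSet({-7/6, -1/7, 1/90, 11/9}, Naturals0), ProductSet(Interval(-57, 8/5), Interval.Ropen(4/45, 5/28)))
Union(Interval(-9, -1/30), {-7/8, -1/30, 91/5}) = Union({91/5}, Interval(-9, -1/30))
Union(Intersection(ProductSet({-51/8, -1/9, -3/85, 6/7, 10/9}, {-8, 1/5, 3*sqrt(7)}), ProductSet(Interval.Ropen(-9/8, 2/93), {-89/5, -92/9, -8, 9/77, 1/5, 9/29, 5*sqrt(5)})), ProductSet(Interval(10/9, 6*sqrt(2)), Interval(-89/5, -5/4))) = Union(ProductSet({-1/9, -3/85}, {-8, 1/5}), ProductSet(Interval(10/9, 6*sqrt(2)), Interval(-89/5, -5/4)))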